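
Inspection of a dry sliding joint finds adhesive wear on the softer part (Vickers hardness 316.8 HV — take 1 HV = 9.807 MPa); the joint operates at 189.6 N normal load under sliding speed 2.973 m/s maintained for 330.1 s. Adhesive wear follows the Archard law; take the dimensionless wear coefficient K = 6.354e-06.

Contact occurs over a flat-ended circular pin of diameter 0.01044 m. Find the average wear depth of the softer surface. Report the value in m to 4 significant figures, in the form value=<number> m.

The computation keeps full precision. Intermediate values are displayed rounded. Rounded just once, at 4 significant digits.
Total distance L = v·t = 2.973 m/s × 330.1 s = 981.4 m.
Hardness H = 316.8 HV × 9.807 MPa/HV = 3107 MPa = 3.107e+09 Pa.
Contact area A = π·d²/4 = π·(0.01044 m)²/4 = 8.560e-05 m².
Working in SI base units: W = 189.6 N, H = 3.107e+09 Pa, K = 6.354e-06.
Volume removed: V = K·W·L/H = 6.354e-06 · 189.6 · 981.4 / 3.107e+09 = 3.805e-10 m³.
Mean wear depth h = V/A = 3.805e-10 / 8.560e-05 = 4.445e-06 m.

value=4.445e-06 m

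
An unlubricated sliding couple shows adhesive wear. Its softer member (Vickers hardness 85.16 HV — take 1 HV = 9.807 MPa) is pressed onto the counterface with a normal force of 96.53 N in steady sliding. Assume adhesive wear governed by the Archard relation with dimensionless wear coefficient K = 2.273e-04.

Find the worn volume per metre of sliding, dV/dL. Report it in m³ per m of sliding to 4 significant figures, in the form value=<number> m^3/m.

Intermediate values appear rounded — the computation keeps exact precision, and one last rounding: four significant figures.
Convert: Hardness H = 85.16 HV × 9.807 MPa/HV = 835.2 MPa = 8.352e+08 Pa.
SI base units throughout: W = 96.53 N, H = 8.352e+08 Pa, K = 2.273e-04.
Rate of wear dV/dL = K·W/H: 2.273e-04 · 96.53 / 8.352e+08 = 2.627e-11 m³/m.

value=2.627e-11 m^3/m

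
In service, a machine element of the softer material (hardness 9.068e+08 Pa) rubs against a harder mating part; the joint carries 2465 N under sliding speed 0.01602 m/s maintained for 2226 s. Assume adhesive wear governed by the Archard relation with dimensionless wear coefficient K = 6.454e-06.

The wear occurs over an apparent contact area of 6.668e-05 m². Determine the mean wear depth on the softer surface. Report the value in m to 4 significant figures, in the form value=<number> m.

Printed values are rounded. The computation holds exact precision; rounded once at the end, at four significant figures.
Convert: The distance L = v·t = 0.01602 m/s × 2226 s = 35.66 m.
SI base units throughout: W = 2465 N, H = 9.068e+08 Pa, K = 6.454e-06.
Volume removed: V = K·W·L/H = 6.454e-06 · 2465 · 35.66 / 9.068e+08 = 6.256e-10 m³.
Mean wear depth h = V/A = 6.256e-10 / 6.668e-05 = 9.383e-06 m.

value=9.383e-06 m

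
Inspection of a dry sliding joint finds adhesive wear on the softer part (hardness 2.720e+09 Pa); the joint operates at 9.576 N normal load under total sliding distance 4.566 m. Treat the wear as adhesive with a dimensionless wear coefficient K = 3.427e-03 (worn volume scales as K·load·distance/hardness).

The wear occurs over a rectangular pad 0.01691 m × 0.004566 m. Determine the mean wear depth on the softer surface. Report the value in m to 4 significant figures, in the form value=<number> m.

value=7.135e-07 m

The computation keeps full float precision — intermediates are shown rounded — one final rounding to four significant digits.
Contact area A = 0.01691 m × 0.004566 m = 7.721e-05 m².
SI base units throughout: W = 9.576 N, H = 2.720e+09 Pa, K = 3.427e-03.
Volume removed: V = K·W·L/H = 3.427e-03 · 9.576 · 4.566 / 2.720e+09 = 5.509e-11 m³.
Average depth h = V/A = 5.509e-11 / 7.721e-05 = 7.135e-07 m.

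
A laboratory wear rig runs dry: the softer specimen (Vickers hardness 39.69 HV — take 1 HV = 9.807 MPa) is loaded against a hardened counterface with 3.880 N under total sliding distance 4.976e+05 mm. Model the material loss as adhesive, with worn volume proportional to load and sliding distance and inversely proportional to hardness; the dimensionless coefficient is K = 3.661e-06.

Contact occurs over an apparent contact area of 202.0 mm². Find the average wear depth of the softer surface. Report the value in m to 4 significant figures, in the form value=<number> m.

value=8.990e-08 m

Shown intermediates are rounded; each operation runs at full precision; rounded just once to four significant digits.
Convert: The distance L = 4.976e+05 mm = 497.6 m.
Convert: Hardness H = 39.69 HV × 9.807 MPa/HV = 389.2 MPa = 3.892e+08 Pa.
Convert: Contact area A = 202.0 mm² = 2.020e-04 m².
In SI base units, W = 3.880 N, H = 3.892e+08 Pa, K = 3.661e-06.
Apply Archard: V = K·W·L/H = 3.661e-06 · 3.880 · 497.6 / 3.892e+08 = 1.816e-11 m³.
Depth of wear h = V/A = 1.816e-11 / 2.020e-04 = 8.990e-08 m.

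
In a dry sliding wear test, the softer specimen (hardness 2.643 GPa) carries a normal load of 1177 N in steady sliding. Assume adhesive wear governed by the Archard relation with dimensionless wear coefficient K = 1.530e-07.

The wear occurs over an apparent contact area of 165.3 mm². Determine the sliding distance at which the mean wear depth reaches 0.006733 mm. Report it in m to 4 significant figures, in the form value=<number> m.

The computation maintains exact precision; intermediate values are printed rounded, and one final rounding to four significant figures.
Hardness H = 2.643 GPa = 2.643e+09 Pa.
Contact area A = 165.3 mm² = 1.653e-04 m².
Depth limit h_lim = 0.006733 mm = 6.733e-06 m.
Expressed in SI base units: W = 1177 N, H = 2.643e+09 Pa, K = 1.530e-07.
Permissible volume V_lim = h_lim·A = 6.733e-06 · 1.653e-04 = 1.113e-09 m³.
Inverting, life L = V_lim·H/(K·W) = 1.113e-09 · 2.643e+09 / (1.530e-07 · 1177) = 1.633e+04 m.

value=1.633e+04 m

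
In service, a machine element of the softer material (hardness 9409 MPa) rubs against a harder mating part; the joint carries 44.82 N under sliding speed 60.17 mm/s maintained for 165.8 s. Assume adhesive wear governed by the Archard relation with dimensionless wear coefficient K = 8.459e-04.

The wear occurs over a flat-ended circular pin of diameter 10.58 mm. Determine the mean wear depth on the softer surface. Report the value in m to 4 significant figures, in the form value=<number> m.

The computation maintains full float precision, and intermediate values are displayed rounded. Rounded just once, at four significant figures.
Sliding speed v = 60.17 mm/s = 0.06017 m/s. Distance L = v·t = 0.06017 m/s × 165.8 s = 9.976 m.
Hardness H = 9409 MPa = 9.409e+09 Pa.
Pin diameter d = 10.58 mm = 0.01058 m. Contact area A = π·d²/4 = π·(0.01058 m)²/4 = 8.791e-05 m².
Working in SI base units: W = 44.82 N, H = 9.409e+09 Pa, K = 8.459e-04.
Volume removed: V = K·W·L/H = 8.459e-04 · 44.82 · 9.976 / 9.409e+09 = 4.020e-11 m³.
Depth of wear h = V/A = 4.020e-11 / 8.791e-05 = 4.572e-07 m.

value=4.572e-07 m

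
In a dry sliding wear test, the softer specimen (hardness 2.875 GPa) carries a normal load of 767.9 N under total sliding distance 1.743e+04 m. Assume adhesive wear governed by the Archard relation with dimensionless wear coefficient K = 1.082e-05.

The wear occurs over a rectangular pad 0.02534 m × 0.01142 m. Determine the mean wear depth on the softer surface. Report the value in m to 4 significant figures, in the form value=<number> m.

Each operation holds full float precision — the intermediates are printed rounded; one last rounding, at 4 significant digits.
Hardness H = 2.875 GPa = 2.875e+09 Pa.
Contact area A = 0.02534 m × 0.01142 m = 2.894e-04 m².
As SI base values: W = 767.9 N, H = 2.875e+09 Pa, K = 1.082e-05.
Archard volume V = K·W·L/H = 1.082e-05 · 767.9 · 1.743e+04 / 2.875e+09 = 5.037e-08 m³.
Wear depth h = V/A = 5.037e-08 / 2.894e-04 = 1.741e-04 m.

value=1.741e-04 m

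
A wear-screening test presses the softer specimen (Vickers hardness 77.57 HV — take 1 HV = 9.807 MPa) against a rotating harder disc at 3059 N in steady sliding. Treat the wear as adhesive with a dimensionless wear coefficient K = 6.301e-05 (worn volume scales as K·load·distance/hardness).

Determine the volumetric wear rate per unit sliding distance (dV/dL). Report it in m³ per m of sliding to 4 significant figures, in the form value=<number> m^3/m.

All working math runs at full float precision. Intermediates are shown rounded, and a single final rounding, at four significant figures.
Convert: Hardness H = 77.57 HV × 9.807 MPa/HV = 760.7 MPa = 7.607e+08 Pa.
Expressed in SI base units: W = 3059 N, H = 7.607e+08 Pa, K = 6.301e-05.
Rate of wear dV/dL = K·W/H — distance-free: 6.301e-05 · 3059 / 7.607e+08 = 2.534e-10 m³/m.

value=2.534e-10 m^3/m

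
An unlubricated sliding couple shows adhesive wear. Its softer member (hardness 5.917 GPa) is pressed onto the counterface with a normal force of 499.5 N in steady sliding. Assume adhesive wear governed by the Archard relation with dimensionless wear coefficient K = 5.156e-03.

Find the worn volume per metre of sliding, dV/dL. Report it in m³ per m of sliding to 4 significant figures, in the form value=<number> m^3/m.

value=4.353e-10 m^3/m

Displayed values are rounded — all working math runs at full float precision; rounded just once to four significant figures.
Convert: Hardness H = 5.917 GPa = 5.917e+09 Pa.
Working in SI base units: W = 499.5 N, H = 5.917e+09 Pa, K = 5.156e-03.
The wear rate dV/dL = K·W/H — distance-free: 5.156e-03 · 499.5 / 5.917e+09 = 4.353e-10 m³/m.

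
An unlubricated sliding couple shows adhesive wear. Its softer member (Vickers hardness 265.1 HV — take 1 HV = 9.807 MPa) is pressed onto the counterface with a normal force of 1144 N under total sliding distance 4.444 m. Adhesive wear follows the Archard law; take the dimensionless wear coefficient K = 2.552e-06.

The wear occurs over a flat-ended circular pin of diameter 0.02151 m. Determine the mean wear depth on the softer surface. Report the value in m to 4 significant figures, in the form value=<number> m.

value=1.373e-08 m

Intermediate values are shown rounded, and all working math carries exact precision. Rounded just once, at 4 significant digits.
Convert: Hardness H = 265.1 HV × 9.807 MPa/HV = 2600 MPa = 2.600e+09 Pa.
Convert: Contact area A = π·d²/4 = π·(0.02151 m)²/4 = 3.634e-04 m².
In SI base units: W = 1144 N, H = 2.600e+09 Pa, K = 2.552e-06.
Wear volume V = K·W·L/H = 2.552e-06 · 1144 · 4.444 / 2.600e+09 = 4.990e-12 m³.
Depth h = V/A = 4.990e-12 / 3.634e-04 = 1.373e-08 m.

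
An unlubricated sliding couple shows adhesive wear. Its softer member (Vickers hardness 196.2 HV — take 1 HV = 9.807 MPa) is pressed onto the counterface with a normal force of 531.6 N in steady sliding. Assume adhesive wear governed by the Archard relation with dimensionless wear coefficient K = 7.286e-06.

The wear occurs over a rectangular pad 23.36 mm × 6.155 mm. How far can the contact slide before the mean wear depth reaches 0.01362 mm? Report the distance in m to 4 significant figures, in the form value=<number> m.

Every step keeps full precision, and intermediates are shown rounded. Rounded just once, at four significant digits.
Hardness H = 196.2 HV × 9.807 MPa/HV = 1924 MPa = 1.924e+09 Pa.
Pad sides 23.36 mm × 6.155 mm = 0.02336 m × 0.006155 m. Contact area A = 0.02336 m × 0.006155 m = 1.438e-04 m².
Depth limit h_lim = 0.01362 mm = 1.362e-05 m.
Working in SI base units: W = 531.6 N, H = 1.924e+09 Pa, K = 7.286e-06.
Allowed volume V_lim = h_lim·A = 1.362e-05 · 1.438e-04 = 1.958e-09 m³.
Sliding life L = V_lim·H/(K·W) = 1.958e-09 · 1.924e+09 / (7.286e-06 · 531.6) = 972.8 m.

value=972.8 m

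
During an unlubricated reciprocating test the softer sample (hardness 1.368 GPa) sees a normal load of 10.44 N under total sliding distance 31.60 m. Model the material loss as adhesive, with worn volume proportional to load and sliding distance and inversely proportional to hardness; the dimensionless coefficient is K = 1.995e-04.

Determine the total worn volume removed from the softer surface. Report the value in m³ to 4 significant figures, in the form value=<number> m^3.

Intermediates are shown rounded — the algebra maintains exact precision, and one last rounding: 4 significant figures.
Hardness H = 1.368 GPa = 1.368e+09 Pa.
Expressed in SI base units: W = 10.44 N, H = 1.368e+09 Pa, K = 1.995e-04.
By Archard's law, V = K·W·L/H = 1.995e-04 · 10.44 · 31.60 / 1.368e+09 = 4.811e-11 m³.

value=4.811e-11 m^3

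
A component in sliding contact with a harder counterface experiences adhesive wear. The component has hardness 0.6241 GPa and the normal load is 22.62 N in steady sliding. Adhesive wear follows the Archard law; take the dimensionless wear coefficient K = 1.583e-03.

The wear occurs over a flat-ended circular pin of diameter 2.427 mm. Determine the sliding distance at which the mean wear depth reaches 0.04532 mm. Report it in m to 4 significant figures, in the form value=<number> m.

value=3.654 m

Intermediates are printed rounded — all arithmetic maintains full precision — one last rounding, at 4 significant digits.
Hardness H = 0.6241 GPa = 6.241e+08 Pa.
Pin diameter d = 2.427 mm = 0.002427 m. Contact area A = π·d²/4 = π·(0.002427 m)²/4 = 4.626e-06 m².
Depth limit h_lim = 0.04532 mm = 4.532e-05 m.
In SI base units: W = 22.62 N, H = 6.241e+08 Pa, K = 1.583e-03.
Allowed volume V_lim = h_lim·A = 4.532e-05 · 4.626e-06 = 2.097e-10 m³.
Sliding life L = V_lim·H/(K·W) = 2.097e-10 · 6.241e+08 / (1.583e-03 · 22.62) = 3.654 m.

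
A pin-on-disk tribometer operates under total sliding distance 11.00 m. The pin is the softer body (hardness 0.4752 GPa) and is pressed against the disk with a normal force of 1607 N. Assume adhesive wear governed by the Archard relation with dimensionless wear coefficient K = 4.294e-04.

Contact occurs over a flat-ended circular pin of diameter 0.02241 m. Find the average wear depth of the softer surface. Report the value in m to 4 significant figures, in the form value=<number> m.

All working math runs at full precision — the intermediates are displayed rounded, and rounded once at the end, at four significant digits.
Hardness H = 0.4752 GPa = 4.752e+08 Pa.
Contact area A = π·d²/4 = π·(0.02241 m)²/4 = 3.944e-04 m².
Working in SI base units: W = 1607 N, H = 4.752e+08 Pa, K = 4.294e-04.
Worn volume V = K·W·L/H = 4.294e-04 · 1607 · 11.00 / 4.752e+08 = 1.597e-08 m³.
Average depth h = V/A = 1.597e-08 / 3.944e-04 = 4.050e-05 m.

value=4.050e-05 m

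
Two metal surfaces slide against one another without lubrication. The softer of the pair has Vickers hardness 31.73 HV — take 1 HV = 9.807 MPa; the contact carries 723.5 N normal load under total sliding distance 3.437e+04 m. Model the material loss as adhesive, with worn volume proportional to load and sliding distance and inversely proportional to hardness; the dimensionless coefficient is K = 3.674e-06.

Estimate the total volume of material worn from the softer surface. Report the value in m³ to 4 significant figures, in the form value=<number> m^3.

The algebra holds exact precision — shown intermediates are rounded. Rounded once at the end, at four significant figures.
Convert: Hardness H = 31.73 HV × 9.807 MPa/HV = 311.2 MPa = 3.112e+08 Pa.
In SI base units, W = 723.5 N, H = 3.112e+08 Pa, K = 3.674e-06.
Archard volume V = K·W·L/H = 3.674e-06 · 723.5 · 3.437e+04 / 3.112e+08 = 2.936e-07 m³.

value=2.936e-07 m^3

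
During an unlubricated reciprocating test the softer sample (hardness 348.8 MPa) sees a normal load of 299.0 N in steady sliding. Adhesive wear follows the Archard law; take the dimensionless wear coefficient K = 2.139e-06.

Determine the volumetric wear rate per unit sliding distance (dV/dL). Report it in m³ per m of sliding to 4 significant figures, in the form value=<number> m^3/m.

value=1.834e-12 m^3/m

Each operation keeps full float precision, and intermediate values are printed rounded, and rounded once at the end to four significant digits.
Convert: Hardness H = 348.8 MPa = 3.488e+08 Pa.
In SI base units, W = 299.0 N, H = 3.488e+08 Pa, K = 2.139e-06.
The wear rate dV/dL = K·W/H, so: 2.139e-06 · 299.0 / 3.488e+08 = 1.834e-12 m³/m.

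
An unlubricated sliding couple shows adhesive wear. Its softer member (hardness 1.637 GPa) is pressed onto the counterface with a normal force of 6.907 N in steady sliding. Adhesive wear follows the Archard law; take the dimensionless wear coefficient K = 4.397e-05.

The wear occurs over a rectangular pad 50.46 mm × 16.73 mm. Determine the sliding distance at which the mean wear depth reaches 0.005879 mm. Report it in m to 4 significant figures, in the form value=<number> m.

Intermediate values are displayed rounded — every step runs at full float precision — a single final rounding to 4 significant figures.
Hardness H = 1.637 GPa = 1.637e+09 Pa.
Pad sides 50.46 mm × 16.73 mm = 0.05046 m × 0.01673 m. Contact area A = 0.05046 m × 0.01673 m = 8.442e-04 m².
Depth limit h_lim = 0.005879 mm = 5.879e-06 m.
Expressed in SI base units: W = 6.907 N, H = 1.637e+09 Pa, K = 4.397e-05.
Volume at the limit: V_lim = h_lim·A = 5.879e-06 · 8.442e-04 = 4.963e-09 m³.
Thus life L = V_lim·H/(K·W) = 4.963e-09 · 1.637e+09 / (4.397e-05 · 6.907) = 2.675e+04 m.

value=2.675e+04 m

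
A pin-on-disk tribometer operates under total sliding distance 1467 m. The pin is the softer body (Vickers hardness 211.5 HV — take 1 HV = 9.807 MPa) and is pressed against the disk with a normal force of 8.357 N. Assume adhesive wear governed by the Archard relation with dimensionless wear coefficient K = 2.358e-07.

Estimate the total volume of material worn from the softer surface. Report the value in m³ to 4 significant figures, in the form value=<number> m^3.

Intermediate values are shown rounded. The algebra runs at exact precision. Rounded just once: 4 significant figures.
Convert: Hardness H = 211.5 HV × 9.807 MPa/HV = 2074 MPa = 2.074e+09 Pa.
In SI base units: W = 8.357 N, H = 2.074e+09 Pa, K = 2.358e-07.
Archard relation: V = K·W·L/H = 2.358e-07 · 8.357 · 1467 / 2.074e+09 = 1.394e-12 m³.

value=1.394e-12 m^3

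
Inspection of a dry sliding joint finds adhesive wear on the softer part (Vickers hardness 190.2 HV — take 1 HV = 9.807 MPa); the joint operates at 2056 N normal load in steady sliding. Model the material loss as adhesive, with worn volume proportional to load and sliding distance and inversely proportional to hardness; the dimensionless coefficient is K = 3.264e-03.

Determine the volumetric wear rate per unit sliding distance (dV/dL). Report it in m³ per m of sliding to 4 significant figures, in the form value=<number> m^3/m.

value=3.598e-09 m^3/m

The intermediates are printed rounded. The algebra carries exact precision; one final rounding, at 4 significant digits.
Convert: Hardness H = 190.2 HV × 9.807 MPa/HV = 1865 MPa = 1.865e+09 Pa.
Working in SI base units: W = 2056 N, H = 1.865e+09 Pa, K = 3.264e-03.
Sliding wear rate dV/dL = K·W/H, so: 3.264e-03 · 2056 / 1.865e+09 = 3.598e-09 m³/m.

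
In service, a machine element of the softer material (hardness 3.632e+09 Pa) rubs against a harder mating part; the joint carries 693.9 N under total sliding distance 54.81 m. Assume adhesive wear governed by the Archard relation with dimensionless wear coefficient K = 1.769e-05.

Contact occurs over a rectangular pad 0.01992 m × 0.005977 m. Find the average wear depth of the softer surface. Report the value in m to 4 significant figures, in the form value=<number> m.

All working math runs at exact precision; the intermediates appear rounded, and one last rounding to four significant figures.
Convert: Contact area A = 0.01992 m × 0.005977 m = 1.191e-04 m².
In SI base units, W = 693.9 N, H = 3.632e+09 Pa, K = 1.769e-05.
Archard relation: V = K·W·L/H = 1.769e-05 · 693.9 · 54.81 / 3.632e+09 = 1.852e-10 m³.
Mean depth h = V/A = 1.852e-10 / 1.191e-04 = 1.556e-06 m.

value=1.556e-06 m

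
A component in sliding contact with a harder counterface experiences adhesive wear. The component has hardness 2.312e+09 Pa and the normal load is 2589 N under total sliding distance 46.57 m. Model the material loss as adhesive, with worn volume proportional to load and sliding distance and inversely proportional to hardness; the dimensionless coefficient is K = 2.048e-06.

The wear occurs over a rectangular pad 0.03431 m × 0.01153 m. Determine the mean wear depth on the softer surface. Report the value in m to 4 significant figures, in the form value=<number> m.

Every step holds exact precision. The intermediates are printed rounded — a single final rounding: 4 significant digits.
Convert: Contact area A = 0.03431 m × 0.01153 m = 3.956e-04 m².
Restated in SI base units: W = 2589 N, H = 2.312e+09 Pa, K = 2.048e-06.
Apply Archard: V = K·W·L/H = 2.048e-06 · 2589 · 46.57 / 2.312e+09 = 1.068e-10 m³.
Wear depth h = V/A = 1.068e-10 / 3.956e-04 = 2.700e-07 m.

value=2.700e-07 m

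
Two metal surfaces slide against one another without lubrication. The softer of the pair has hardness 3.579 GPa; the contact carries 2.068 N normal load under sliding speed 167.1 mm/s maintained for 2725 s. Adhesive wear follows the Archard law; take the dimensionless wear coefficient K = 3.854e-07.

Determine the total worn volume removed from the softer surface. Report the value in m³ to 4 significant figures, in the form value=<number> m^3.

All working math runs at exact precision — intermediates are printed rounded, and a single final rounding, at four significant digits.
Convert: Sliding speed v = 167.1 mm/s = 0.1671 m/s. The distance L = v·t = 0.1671 m/s × 2725 s = 455.3 m.
Convert: Hardness H = 3.579 GPa = 3.579e+09 Pa.
As SI base values: W = 2.068 N, H = 3.579e+09 Pa, K = 3.854e-07.
The Archard volume V = K·W·L/H = 3.854e-07 · 2.068 · 455.3 / 3.579e+09 = 1.014e-13 m³.

value=1.014e-13 m^3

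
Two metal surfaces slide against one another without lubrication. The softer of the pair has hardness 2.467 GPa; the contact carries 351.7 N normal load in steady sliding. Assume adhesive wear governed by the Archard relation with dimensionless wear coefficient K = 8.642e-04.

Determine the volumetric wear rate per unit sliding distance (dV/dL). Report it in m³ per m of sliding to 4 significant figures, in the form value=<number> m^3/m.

All arithmetic runs at full precision — intermediates are shown rounded. Rounded just once to four significant figures.
Hardness H = 2.467 GPa = 2.467e+09 Pa.
In SI base units, W = 351.7 N, H = 2.467e+09 Pa, K = 8.642e-04.
Wear rate dV/dL = K·W/H — distance-free: 8.642e-04 · 351.7 / 2.467e+09 = 1.232e-10 m³/m.

value=1.232e-10 m^3/m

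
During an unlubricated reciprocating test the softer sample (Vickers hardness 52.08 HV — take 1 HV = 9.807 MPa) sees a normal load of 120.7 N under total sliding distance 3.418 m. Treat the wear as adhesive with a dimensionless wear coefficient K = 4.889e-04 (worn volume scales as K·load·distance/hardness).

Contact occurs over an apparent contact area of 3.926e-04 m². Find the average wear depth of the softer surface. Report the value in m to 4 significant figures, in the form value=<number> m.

The computation keeps full float precision; shown intermediates are rounded; rounded just once to four significant digits.
Hardness H = 52.08 HV × 9.807 MPa/HV = 510.7 MPa = 5.107e+08 Pa.
In SI base units, W = 120.7 N, H = 5.107e+08 Pa, K = 4.889e-04.
Apply Archard: V = K·W·L/H = 4.889e-04 · 120.7 · 3.418 / 5.107e+08 = 3.949e-10 m³.
Depth of wear h = V/A = 3.949e-10 / 3.926e-04 = 1.006e-06 m.

value=1.006e-06 m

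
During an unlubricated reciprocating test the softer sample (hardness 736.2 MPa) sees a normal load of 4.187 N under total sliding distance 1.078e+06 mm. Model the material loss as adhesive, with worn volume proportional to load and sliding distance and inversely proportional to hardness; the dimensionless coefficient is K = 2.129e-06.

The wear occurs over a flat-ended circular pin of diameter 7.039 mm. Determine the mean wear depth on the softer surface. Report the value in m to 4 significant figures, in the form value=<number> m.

The algebra runs at full float precision. Intermediates are printed rounded — rounded once at the end to 4 significant figures.
Convert: Distance L = 1.078e+06 mm = 1078 m.
Convert: Hardness H = 736.2 MPa = 7.362e+08 Pa.
Convert: Pin diameter d = 7.039 mm = 0.007039 m. Contact area A = π·d²/4 = π·(0.007039 m)²/4 = 3.891e-05 m².
In SI base units: W = 4.187 N, H = 7.362e+08 Pa, K = 2.129e-06.
Archard volume V = K·W·L/H = 2.129e-06 · 4.187 · 1078 / 7.362e+08 = 1.305e-11 m³.
Mean wear depth h = V/A = 1.305e-11 / 3.891e-05 = 3.354e-07 m.

value=3.354e-07 m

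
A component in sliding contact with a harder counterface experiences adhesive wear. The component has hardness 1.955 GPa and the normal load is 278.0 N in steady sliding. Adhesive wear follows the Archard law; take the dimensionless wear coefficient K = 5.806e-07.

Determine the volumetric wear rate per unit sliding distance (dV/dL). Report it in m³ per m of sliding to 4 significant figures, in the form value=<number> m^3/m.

The computation holds full float precision — shown intermediates are rounded, and one last rounding: 4 significant digits.
Convert: Hardness H = 1.955 GPa = 1.955e+09 Pa.
In SI base units, W = 278.0 N, H = 1.955e+09 Pa, K = 5.806e-07.
The wear rate dV/dL = K·W/H: 5.806e-07 · 278.0 / 1.955e+09 = 8.256e-14 m³/m.

value=8.256e-14 m^3/m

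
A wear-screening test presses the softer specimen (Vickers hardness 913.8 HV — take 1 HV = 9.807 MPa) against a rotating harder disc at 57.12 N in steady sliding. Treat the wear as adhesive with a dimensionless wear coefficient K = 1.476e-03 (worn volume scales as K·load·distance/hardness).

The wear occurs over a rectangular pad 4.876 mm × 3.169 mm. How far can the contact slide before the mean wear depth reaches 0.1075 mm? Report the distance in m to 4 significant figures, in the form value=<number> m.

All working math maintains exact precision — intermediate values are shown rounded. Rounded just once to 4 significant figures.
Convert: Hardness H = 913.8 HV × 9.807 MPa/HV = 8962 MPa = 8.962e+09 Pa.
Convert: Pad sides 4.876 mm × 3.169 mm = 0.004876 m × 0.003169 m. Contact area A = 0.004876 m × 0.003169 m = 1.545e-05 m².
Convert: Depth limit h_lim = 0.1075 mm = 1.075e-04 m.
As SI base values: W = 57.12 N, H = 8.962e+09 Pa, K = 1.476e-03.
Permissible volume V_lim = h_lim·A = 1.075e-04 · 1.545e-05 = 1.661e-09 m³.
Inverting, life L = V_lim·H/(K·W) = 1.661e-09 · 8.962e+09 / (1.476e-03 · 57.12) = 176.6 m.

value=176.6 m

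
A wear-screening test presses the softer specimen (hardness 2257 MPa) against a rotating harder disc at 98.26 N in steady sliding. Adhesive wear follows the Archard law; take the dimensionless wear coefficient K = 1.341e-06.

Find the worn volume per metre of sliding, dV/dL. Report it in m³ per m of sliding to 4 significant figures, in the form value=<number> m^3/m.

value=5.838e-14 m^3/m

The intermediates are printed rounded. All arithmetic maintains full float precision. Rounded once at the end: four significant figures.
Convert: Hardness H = 2257 MPa = 2.257e+09 Pa.
Working in SI base units: W = 98.26 N, H = 2.257e+09 Pa, K = 1.341e-06.
Sliding wear rate dV/dL = K·W/H (independent of L): 1.341e-06 · 98.26 / 2.257e+09 = 5.838e-14 m³/m.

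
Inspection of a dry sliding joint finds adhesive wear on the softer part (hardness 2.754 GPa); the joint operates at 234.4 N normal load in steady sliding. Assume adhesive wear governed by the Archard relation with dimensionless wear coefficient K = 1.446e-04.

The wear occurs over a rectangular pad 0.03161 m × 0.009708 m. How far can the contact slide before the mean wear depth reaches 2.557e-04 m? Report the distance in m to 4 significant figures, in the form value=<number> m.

The algebra holds full float precision; intermediates are displayed rounded; one last rounding: 4 significant figures.
Convert: Hardness H = 2.754 GPa = 2.754e+09 Pa.
Convert: Contact area A = 0.03161 m × 0.009708 m = 3.069e-04 m².
Expressed in SI base units: W = 234.4 N, H = 2.754e+09 Pa, K = 1.446e-04.
Permissible volume V_lim = h_lim·A = 2.557e-04 · 3.069e-04 = 7.847e-08 m³.
Life L = V_lim·H/(K·W) = 7.847e-08 · 2.754e+09 / (1.446e-04 · 234.4) = 6376 m.

value=6376 m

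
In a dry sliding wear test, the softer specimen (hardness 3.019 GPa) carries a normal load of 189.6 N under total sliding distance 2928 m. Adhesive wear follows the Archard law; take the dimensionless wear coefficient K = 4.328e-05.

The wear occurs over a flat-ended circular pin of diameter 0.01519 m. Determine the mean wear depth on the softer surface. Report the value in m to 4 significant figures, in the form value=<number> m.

The algebra keeps exact precision. Printed values are rounded, and one final rounding: 4 significant digits.
Convert: Hardness H = 3.019 GPa = 3.019e+09 Pa.
Convert: Contact area A = π·d²/4 = π·(0.01519 m)²/4 = 1.812e-04 m².
Expressed in SI base units: W = 189.6 N, H = 3.019e+09 Pa, K = 4.328e-05.
Worn volume V = K·W·L/H = 4.328e-05 · 189.6 · 2928 / 3.019e+09 = 7.959e-09 m³.
Average depth h = V/A = 7.959e-09 / 1.812e-04 = 4.392e-05 m.

value=4.392e-05 m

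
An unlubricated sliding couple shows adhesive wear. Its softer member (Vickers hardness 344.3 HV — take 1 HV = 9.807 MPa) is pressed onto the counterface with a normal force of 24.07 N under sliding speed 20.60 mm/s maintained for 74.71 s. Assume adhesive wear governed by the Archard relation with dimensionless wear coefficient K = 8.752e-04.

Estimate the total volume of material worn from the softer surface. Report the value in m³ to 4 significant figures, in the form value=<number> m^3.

Displayed values are rounded. The computation runs at exact precision; a lone final rounding to 4 significant figures.
Sliding speed v = 20.60 mm/s = 0.02060 m/s. Sliding distance L = v·t = 0.02060 m/s × 74.71 s = 1.539 m.
Hardness H = 344.3 HV × 9.807 MPa/HV = 3377 MPa = 3.377e+09 Pa.
In SI base units: W = 24.07 N, H = 3.377e+09 Pa, K = 8.752e-04.
By Archard's law, V = K·W·L/H = 8.752e-04 · 24.07 · 1.539 / 3.377e+09 = 9.602e-12 m³.

value=9.602e-12 m^3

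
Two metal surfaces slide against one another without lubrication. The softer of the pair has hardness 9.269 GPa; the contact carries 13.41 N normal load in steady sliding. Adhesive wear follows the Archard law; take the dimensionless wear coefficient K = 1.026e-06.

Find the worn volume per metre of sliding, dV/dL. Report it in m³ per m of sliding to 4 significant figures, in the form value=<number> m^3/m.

value=1.484e-15 m^3/m

The intermediates are shown rounded, and the computation keeps full precision; a lone final rounding, at 4 significant figures.
Convert: Hardness H = 9.269 GPa = 9.269e+09 Pa.
In SI base units: W = 13.41 N, H = 9.269e+09 Pa, K = 1.026e-06.
Volumetric rate dV/dL = K·W/H — distance-free: 1.026e-06 · 13.41 / 9.269e+09 = 1.484e-15 m³/m.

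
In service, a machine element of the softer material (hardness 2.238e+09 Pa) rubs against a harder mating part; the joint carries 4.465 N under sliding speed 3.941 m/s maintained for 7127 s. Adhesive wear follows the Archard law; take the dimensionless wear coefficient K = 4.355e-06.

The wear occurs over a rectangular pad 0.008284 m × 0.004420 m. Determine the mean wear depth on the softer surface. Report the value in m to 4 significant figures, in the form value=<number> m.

Shown intermediates are rounded — all arithmetic keeps full precision; one last rounding to 4 significant digits.
Convert: Distance covered L = v·t = 3.941 m/s × 7127 s = 2.809e+04 m.
Convert: Contact area A = 0.008284 m × 0.004420 m = 3.662e-05 m².
Collected in SI base units: W = 4.465 N, H = 2.238e+09 Pa, K = 4.355e-06.
By Archard's law, V = K·W·L/H = 4.355e-06 · 4.465 · 2.809e+04 / 2.238e+09 = 2.440e-10 m³.
Mean wear depth h = V/A = 2.440e-10 / 3.662e-05 = 6.665e-06 m.

value=6.665e-06 m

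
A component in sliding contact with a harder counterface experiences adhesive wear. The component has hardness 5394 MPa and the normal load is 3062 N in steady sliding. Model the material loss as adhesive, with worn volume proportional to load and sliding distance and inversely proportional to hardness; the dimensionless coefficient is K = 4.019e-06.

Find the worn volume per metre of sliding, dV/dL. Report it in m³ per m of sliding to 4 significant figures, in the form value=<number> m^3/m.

value=2.281e-12 m^3/m

Intermediates are printed rounded. The computation maintains full float precision, and rounded once at the end, at four significant figures.
Hardness H = 5394 MPa = 5.394e+09 Pa.
In SI base units: W = 3062 N, H = 5.394e+09 Pa, K = 4.019e-06.
Wear rate dV/dL = K·W/H, so: 4.019e-06 · 3062 / 5.394e+09 = 2.281e-12 m³/m.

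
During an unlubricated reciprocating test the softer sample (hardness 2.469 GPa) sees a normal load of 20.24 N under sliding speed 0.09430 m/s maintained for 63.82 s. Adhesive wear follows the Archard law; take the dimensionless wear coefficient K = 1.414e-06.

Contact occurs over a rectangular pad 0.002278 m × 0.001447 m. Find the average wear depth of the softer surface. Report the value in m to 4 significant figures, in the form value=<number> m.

value=2.116e-08 m

Displayed values are rounded. Each operation holds full precision, and one final rounding to four significant digits.
Convert: Sliding distance L = v·t = 0.09430 m/s × 63.82 s = 6.018 m.
Convert: Hardness H = 2.469 GPa = 2.469e+09 Pa.
Convert: Contact area A = 0.002278 m × 0.001447 m = 3.296e-06 m².
As SI base values: W = 20.24 N, H = 2.469e+09 Pa, K = 1.414e-06.
Volume removed: V = K·W·L/H = 1.414e-06 · 20.24 · 6.018 / 2.469e+09 = 6.976e-14 m³.
Depth h = V/A = 6.976e-14 / 3.296e-06 = 2.116e-08 m.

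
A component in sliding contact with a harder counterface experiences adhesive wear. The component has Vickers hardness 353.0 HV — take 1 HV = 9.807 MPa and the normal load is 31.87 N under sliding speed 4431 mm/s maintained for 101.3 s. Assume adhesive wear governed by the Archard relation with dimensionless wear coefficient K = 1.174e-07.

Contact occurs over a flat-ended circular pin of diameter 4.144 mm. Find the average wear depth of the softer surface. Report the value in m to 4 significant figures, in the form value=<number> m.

value=3.597e-08 m

Intermediates are displayed rounded, and all working math holds full precision; a lone final rounding, at four significant figures.
Sliding speed v = 4431 mm/s = 4.431 m/s. Sliding distance L = v·t = 4.431 m/s × 101.3 s = 448.9 m.
Hardness H = 353.0 HV × 9.807 MPa/HV = 3462 MPa = 3.462e+09 Pa.
Pin diameter d = 4.144 mm = 0.004144 m. Contact area A = π·d²/4 = π·(0.004144 m)²/4 = 1.349e-05 m².
Expressed in SI base units: W = 31.87 N, H = 3.462e+09 Pa, K = 1.174e-07.
Wear volume V = K·W·L/H = 1.174e-07 · 31.87 · 448.9 / 3.462e+09 = 4.851e-13 m³.
Mean depth h = V/A = 4.851e-13 / 1.349e-05 = 3.597e-08 m.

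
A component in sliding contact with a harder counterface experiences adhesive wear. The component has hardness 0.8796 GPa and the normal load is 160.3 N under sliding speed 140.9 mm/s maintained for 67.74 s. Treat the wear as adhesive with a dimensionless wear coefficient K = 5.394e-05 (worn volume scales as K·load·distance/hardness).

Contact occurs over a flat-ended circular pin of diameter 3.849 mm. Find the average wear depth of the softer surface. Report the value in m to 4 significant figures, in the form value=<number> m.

value=8.064e-06 m

The algebra carries full precision — the intermediates appear rounded. Rounded once at the end, at four significant figures.
Sliding speed v = 140.9 mm/s = 0.1409 m/s. Total distance L = v·t = 0.1409 m/s × 67.74 s = 9.545 m.
Hardness H = 0.8796 GPa = 8.796e+08 Pa.
Pin diameter d = 3.849 mm = 0.003849 m. Contact area A = π·d²/4 = π·(0.003849 m)²/4 = 1.164e-05 m².
In SI base units: W = 160.3 N, H = 8.796e+08 Pa, K = 5.394e-05.
Archard relation: V = K·W·L/H = 5.394e-05 · 160.3 · 9.545 / 8.796e+08 = 9.382e-11 m³.
Average depth h = V/A = 9.382e-11 / 1.164e-05 = 8.064e-06 m.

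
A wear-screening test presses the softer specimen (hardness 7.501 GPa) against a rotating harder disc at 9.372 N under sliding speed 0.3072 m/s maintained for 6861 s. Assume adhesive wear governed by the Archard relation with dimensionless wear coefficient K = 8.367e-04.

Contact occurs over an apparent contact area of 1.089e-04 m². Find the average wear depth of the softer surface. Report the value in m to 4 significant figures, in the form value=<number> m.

value=2.023e-05 m

Every step maintains exact precision; displayed values are rounded; a lone final rounding to four significant digits.
Convert: Total distance L = v·t = 0.3072 m/s × 6861 s = 2108 m.
Convert: Hardness H = 7.501 GPa = 7.501e+09 Pa.
Restated in SI base units: W = 9.372 N, H = 7.501e+09 Pa, K = 8.367e-04.
Volume removed: V = K·W·L/H = 8.367e-04 · 9.372 · 2108 / 7.501e+09 = 2.203e-09 m³.
Depth h = V/A = 2.203e-09 / 1.089e-04 = 2.023e-05 m.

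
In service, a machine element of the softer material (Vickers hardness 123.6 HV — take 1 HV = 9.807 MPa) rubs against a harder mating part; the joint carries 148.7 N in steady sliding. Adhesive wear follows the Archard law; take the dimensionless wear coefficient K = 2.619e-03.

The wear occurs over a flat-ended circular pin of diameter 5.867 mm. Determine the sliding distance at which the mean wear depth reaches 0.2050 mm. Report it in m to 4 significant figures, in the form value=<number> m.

value=17.25 m

The computation holds full precision, and intermediates are displayed rounded. Rounded once at the end to four significant figures.
Hardness H = 123.6 HV × 9.807 MPa/HV = 1212 MPa = 1.212e+09 Pa.
Pin diameter d = 5.867 mm = 0.005867 m. Contact area A = π·d²/4 = π·(0.005867 m)²/4 = 2.703e-05 m².
Depth limit h_lim = 0.2050 mm = 2.050e-04 m.
In SI base units: W = 148.7 N, H = 1.212e+09 Pa, K = 2.619e-03.
Permissible volume V_lim = h_lim·A = 2.050e-04 · 2.703e-05 = 5.542e-09 m³.
So the life L = V_lim·H/(K·W) = 5.542e-09 · 1.212e+09 / (2.619e-03 · 148.7) = 17.25 m.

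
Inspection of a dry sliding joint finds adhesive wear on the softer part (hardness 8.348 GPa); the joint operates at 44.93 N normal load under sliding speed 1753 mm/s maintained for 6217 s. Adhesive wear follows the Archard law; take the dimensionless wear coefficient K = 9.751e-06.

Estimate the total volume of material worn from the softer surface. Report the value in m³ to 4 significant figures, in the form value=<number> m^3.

The intermediates are shown rounded. All working math maintains full precision. Rounded just once to four significant figures.
Sliding speed v = 1753 mm/s = 1.753 m/s. Total distance L = v·t = 1.753 m/s × 6217 s = 1.090e+04 m.
Hardness H = 8.348 GPa = 8.348e+09 Pa.
Working in SI base units: W = 44.93 N, H = 8.348e+09 Pa, K = 9.751e-06.
Volume removed: V = K·W·L/H = 9.751e-06 · 44.93 · 1.090e+04 / 8.348e+09 = 5.720e-10 m³.

value=5.720e-10 m^3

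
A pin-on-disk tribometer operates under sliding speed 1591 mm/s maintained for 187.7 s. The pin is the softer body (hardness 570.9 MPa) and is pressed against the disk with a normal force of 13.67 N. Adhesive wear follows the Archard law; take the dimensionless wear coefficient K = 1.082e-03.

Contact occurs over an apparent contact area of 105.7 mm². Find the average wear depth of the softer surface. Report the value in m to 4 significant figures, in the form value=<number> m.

The computation keeps full precision, and intermediate values are displayed rounded; rounded once at the end to four significant figures.
Sliding speed v = 1591 mm/s = 1.591 m/s. Sliding distance L = v·t = 1.591 m/s × 187.7 s = 298.6 m.
Hardness H = 570.9 MPa = 5.709e+08 Pa.
Contact area A = 105.7 mm² = 1.057e-04 m².
SI base units throughout: W = 13.67 N, H = 5.709e+08 Pa, K = 1.082e-03.
Archard volume V = K·W·L/H = 1.082e-03 · 13.67 · 298.6 / 5.709e+08 = 7.737e-09 m³.
Average depth h = V/A = 7.737e-09 / 1.057e-04 = 7.320e-05 m.

value=7.320e-05 m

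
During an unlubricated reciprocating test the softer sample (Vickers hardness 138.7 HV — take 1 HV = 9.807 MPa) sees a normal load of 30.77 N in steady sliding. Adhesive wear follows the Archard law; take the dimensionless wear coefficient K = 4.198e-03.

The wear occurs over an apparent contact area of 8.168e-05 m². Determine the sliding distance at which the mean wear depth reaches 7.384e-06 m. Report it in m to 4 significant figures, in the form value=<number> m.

The algebra keeps full precision — printed values are rounded — a lone final rounding to 4 significant digits.
Hardness H = 138.7 HV × 9.807 MPa/HV = 1360 MPa = 1.360e+09 Pa.
Expressed in SI base units: W = 30.77 N, H = 1.360e+09 Pa, K = 4.198e-03.
Volume at the limit: V_lim = h_lim·A = 7.384e-06 · 8.168e-05 = 6.031e-10 m³.
So the life L = V_lim·H/(K·W) = 6.031e-10 · 1.360e+09 / (4.198e-03 · 30.77) = 6.351 m.

value=6.351 m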